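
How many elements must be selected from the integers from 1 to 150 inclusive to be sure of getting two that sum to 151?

76

Partition {1, …, 150} into 75 pairs: {1,150}, {2,149}, …, {75,76}.
Choosing 75 integers — say the integers 1 through 75 — takes one from each pair and avoids the property.
Choosing 76 forces two into the same pair by pigeonhole, and those sum to 151. So 76.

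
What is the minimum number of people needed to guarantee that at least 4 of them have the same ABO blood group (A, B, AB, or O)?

There are 4 ABO blood groups acting as pigeonholes.
With 4 × 3 = 12 people we could place exactly 3 in each, with no class reaching 4.
One more forces some class to hold 4, so 12 + 1 = 13.

13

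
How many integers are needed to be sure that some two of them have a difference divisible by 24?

25

Two integers differ by a multiple of 24 exactly when they share a remainder mod 24.
There are 24 residue classes mod 24, so 24 integers can all lie in distinct classes.
One more integer must repeat a residue, giving a difference divisible by 24. So n = 24 + 1 = 25.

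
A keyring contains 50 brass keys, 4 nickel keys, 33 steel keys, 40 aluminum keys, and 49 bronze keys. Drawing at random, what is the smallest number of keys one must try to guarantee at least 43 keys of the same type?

162

In the worst case we take at most 42 of each type, but all 4 nickel, all 33 steel, and all 40 aluminum (fewer than 42), giving 42 + 4 + 33 + 40 + 42 = 161.
One more key then forces some type to 43, so 161 + 1 = 162.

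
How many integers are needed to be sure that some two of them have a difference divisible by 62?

63

Use the pigeonhole principle on residue classes: two integers differ by a multiple of 62 exactly when they share a remainder mod 62.
There are 62 residue classes mod 62, so 62 integers can all lie in distinct classes.
One more integer must repeat a residue, giving a difference divisible by 62. So n = 62 + 1 = 63.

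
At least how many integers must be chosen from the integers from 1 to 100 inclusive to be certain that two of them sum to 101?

Partition {1, …, 100} into 50 pairs: {1,100}, {2,99}, …, {50,51}.
Choosing 50 integers — say the integers 1 through 50 — takes one from each pair and avoids the property.
Choosing 51 forces two into the same pair by pigeonhole, and those sum to 101. So 51.

51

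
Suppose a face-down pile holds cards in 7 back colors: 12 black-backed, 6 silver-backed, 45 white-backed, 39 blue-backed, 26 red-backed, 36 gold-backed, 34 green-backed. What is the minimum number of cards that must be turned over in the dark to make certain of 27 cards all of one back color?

In the worst case we take at most 26 of each back color, but all 12 black-backed and all 6 silver-backed (fewer than 26), giving 12 + 6 + 26 + 26 + 26 + 26 + 26 = 148.
One more card then forces some back color to 27, so 148 + 1 = 149.

149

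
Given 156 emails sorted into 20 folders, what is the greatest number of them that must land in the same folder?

If each of the 20 folders held at most 7, the total would be at most 20 × 7 = 140 < 156, a contradiction.
So at least one holds ⌈156/20⌉ = 8.

8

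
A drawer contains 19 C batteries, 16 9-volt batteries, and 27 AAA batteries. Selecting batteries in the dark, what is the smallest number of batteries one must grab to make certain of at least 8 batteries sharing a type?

Treat the 3 types as pigeonholes.
The worst case takes 7 batteries of each type without reaching 8 of any: 3 × 7 = 21.
The next battery must bring some type to 8, so 21 + 1 = 22.

22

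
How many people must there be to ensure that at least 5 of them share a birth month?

There are 12 months of the year acting as pigeonholes.
With 12 × 4 = 48 people we could place exactly 4 in each, with no class reaching 5.
One more forces some class to hold 5, so 48 + 1 = 49.

49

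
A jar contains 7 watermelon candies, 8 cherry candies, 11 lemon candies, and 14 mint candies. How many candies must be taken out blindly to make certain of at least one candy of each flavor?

34

The hardest flavor to obtain is watermelon: we could draw every other candy first — 40 − 7 = 33 candies — without a single watermelon one.
The next draw must be watermelon, so 33 + 1 = 34.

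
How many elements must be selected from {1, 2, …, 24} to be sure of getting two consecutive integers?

13

Partition {1, …, 24} into 12 pairs: {1,2}, {3,4}, …, {23,24}.
Choosing 12 integers — say the 12 even numbers 2, 4, …, 24 — takes one from each pair and avoids the property.
Choosing 13 forces two into the same pair by pigeonhole, and those are consecutive. So 13.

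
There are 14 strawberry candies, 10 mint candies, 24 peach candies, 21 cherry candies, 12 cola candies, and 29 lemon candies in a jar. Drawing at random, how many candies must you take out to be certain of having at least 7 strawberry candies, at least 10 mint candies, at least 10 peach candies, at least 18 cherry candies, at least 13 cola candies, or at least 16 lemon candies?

Each of the 6 flavors has its own threshold; avoid all of them simultaneously.
The worst case stops just short of every target: 6 strawberry, 9 mint, 9 peach, 17 cherry, 12 cola, 15 lemon — 6 + 9 + 9 + 17 + 12 + 15 = 68 candies.
One more candy must push some flavor to its target, so 68 + 1 = 69.

69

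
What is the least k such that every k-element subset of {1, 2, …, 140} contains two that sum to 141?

71

Partition {1, …, 140} into 70 pairs: {1,140}, {2,139}, …, {70,71}.
Choosing 70 integers — say the integers 1 through 70 — takes one from each pair and avoids the property.
Choosing 71 forces two into the same pair by pigeonhole, and those sum to 141. So 71.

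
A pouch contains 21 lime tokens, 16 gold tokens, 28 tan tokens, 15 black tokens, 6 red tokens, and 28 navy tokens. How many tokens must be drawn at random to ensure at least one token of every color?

109

The hardest color to obtain is red: we could draw every other token first — 114 − 6 = 108 tokens — without a single red one.
The next draw must be red, so 108 + 1 = 109.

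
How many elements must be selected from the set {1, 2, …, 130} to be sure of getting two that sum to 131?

66

Partition {1, …, 130} into 65 pairs: {1,130}, {2,129}, …, {65,66}.
Choosing 65 integers — say the integers 1 through 65 — takes one from each pair and avoids the property.
Choosing 66 forces two into the same pair by pigeonhole, and those sum to 131. So 66.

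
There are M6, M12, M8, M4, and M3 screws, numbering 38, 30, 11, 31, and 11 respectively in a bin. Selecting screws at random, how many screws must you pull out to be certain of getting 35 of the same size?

118

Treat the 5 sizes as pigeonholes.
In the worst case we take at most 34 of each size, but all 30 M12, all 11 M8, all 31 M4, and all 11 M3 (fewer than 34), giving 34 + 30 + 11 + 31 + 11 = 117.
One more screw then forces some size to 35, so 117 + 1 = 118.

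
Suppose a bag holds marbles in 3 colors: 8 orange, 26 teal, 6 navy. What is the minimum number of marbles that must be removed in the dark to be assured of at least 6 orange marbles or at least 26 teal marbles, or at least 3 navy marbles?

Each of the 3 colors has its own threshold; avoid all of them simultaneously.
The worst case stops just short of every target: 5 orange, 25 teal, 2 navy — 5 + 25 + 2 = 32 marbles.
One more marble must push some color to its target, so 32 + 1 = 33.

33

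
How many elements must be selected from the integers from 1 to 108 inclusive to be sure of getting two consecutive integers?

Partition {1, …, 108} into 54 pairs: {1,2}, {3,4}, …, {107,108}.
Choosing 54 integers — say the 54 even numbers 2, 4, …, 108 — takes one from each pair and avoids the property.
Choosing 55 forces two into the same pair by pigeonhole, and those are consecutive. So 55.

55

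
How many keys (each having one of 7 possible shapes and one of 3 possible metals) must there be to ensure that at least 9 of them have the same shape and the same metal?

There are 7 × 3 = 21 (shape, metal) combinations acting as pigeonholes.
With 21 × 8 = 168 keys we could place exactly 8 in each, with no (shape, metal) pair reaching 9.
One more forces some (shape, metal) pair to hold 9, so 168 + 1 = 169.

169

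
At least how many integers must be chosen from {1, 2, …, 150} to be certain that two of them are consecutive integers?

76

Partition {1, …, 150} into 75 pairs: {1,2}, {3,4}, …, {149,150}.
Choosing 75 integers — say the 75 even numbers 2, 4, …, 150 — takes one from each pair and avoids the property.
Choosing 76 forces two into the same pair by pigeonhole, and those are consecutive. So 76.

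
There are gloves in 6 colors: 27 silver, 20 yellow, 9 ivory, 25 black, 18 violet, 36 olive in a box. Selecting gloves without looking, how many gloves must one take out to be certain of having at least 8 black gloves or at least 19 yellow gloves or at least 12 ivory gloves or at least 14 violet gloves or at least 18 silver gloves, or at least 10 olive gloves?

74

Each of the 6 colors has its own threshold; avoid all of them simultaneously.
The worst case stops just short of every target: 17 silver, 18 yellow, all 9 ivory, 7 black, 13 violet, 9 olive — 17 + 18 + 9 + 7 + 13 + 9 = 73 gloves.
One more glove must push some color to its target, so 73 + 1 = 74.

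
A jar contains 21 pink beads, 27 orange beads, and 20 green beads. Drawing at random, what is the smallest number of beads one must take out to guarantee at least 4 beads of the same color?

10

Treat the 3 colors as pigeonholes.
The worst case takes 3 beads of each color without reaching 4 of any: 3 × 3 = 9.
The next bead must bring some color to 4, so 9 + 1 = 10.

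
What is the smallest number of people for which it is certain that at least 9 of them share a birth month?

There are 12 months of the year acting as pigeonholes.
With 12 × 8 = 96 people we could place exactly 8 in each, with no class reaching 9.
One more forces some class to hold 9, so 96 + 1 = 97.

97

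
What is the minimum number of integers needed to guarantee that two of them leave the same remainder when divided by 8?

There are 8 residue classes modulo 8 acting as pigeonholes.
With 8 integers we could place one in each, avoiding any repeat.
One more forces some class to hold 2, so 8 + 1 = 9.

9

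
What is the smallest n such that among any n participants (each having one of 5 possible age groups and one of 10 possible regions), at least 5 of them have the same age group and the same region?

201

There are 5 × 10 = 50 (age group, region) combinations acting as pigeonholes.
With 50 × 4 = 200 participants we could place exactly 4 in each, with no (age group, region) pair reaching 5.
One more forces some (age group, region) pair to hold 5, so 200 + 1 = 201.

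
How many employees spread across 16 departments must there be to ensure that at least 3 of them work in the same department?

There are 16 departments acting as pigeonholes.
With 16 × 2 = 32 employees we could place exactly 2 in each, with no class reaching 3.
One more forces some class to hold 3, so 32 + 1 = 33.

33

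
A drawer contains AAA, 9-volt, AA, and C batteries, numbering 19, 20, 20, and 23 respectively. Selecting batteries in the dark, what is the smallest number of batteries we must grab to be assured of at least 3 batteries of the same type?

9

Treat the 4 types as pigeonholes.
The worst case takes 2 batteries of each type without reaching 3 of any: 4 × 2 = 8.
The next battery must bring some type to 3, so 8 + 1 = 9.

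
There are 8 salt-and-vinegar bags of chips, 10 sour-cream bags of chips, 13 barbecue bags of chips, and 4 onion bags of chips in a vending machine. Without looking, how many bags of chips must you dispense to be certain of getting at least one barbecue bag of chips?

23

To avoid barbecue bags of chips as long as possible, exhaust the other 3 flavors first.
The worst case draws every non-barbecue bag of chips first: 8 + 10 + 4 = 22.
The next draw is then forced to be barbecue, giving 22 + 1 = 23.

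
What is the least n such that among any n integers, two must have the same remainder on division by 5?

6

Two integers differ by a multiple of 5 exactly when they share a remainder mod 5.
There are 5 residue classes mod 5, so 5 integers can all lie in distinct classes.
One more integer must repeat a residue, giving a difference divisible by 5. So n = 5 + 1 = 6.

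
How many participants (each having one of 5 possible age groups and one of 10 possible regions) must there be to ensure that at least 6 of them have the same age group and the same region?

251

There are 5 × 10 = 50 (age group, region) combinations acting as pigeonholes.
With 50 × 5 = 250 participants we could place exactly 5 in each, with no (age group, region) pair reaching 6.
One more forces some (age group, region) pair to hold 6, so 250 + 1 = 251.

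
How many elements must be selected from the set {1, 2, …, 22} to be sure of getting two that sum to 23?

12

Partition {1, …, 22} into 11 pairs: {1,22}, {2,21}, …, {11,12}.
Choosing 11 integers — say the integers 1 through 11 — takes one from each pair and avoids the property.
Choosing 12 forces two into the same pair by pigeonhole, and those sum to 23. So 12.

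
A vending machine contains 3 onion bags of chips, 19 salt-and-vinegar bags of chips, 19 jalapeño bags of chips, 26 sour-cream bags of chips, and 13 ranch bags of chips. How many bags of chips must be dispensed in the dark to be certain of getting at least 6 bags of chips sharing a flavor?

24

In the worst case we take at most 5 of each flavor, but all 3 onion (fewer than 5), giving 3 + 5 + 5 + 5 + 5 = 23.
One more bag of chips then forces some flavor to 6, so 23 + 1 = 24.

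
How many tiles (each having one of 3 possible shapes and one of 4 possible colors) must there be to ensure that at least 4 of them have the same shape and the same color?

There are 3 × 4 = 12 (shape, color) combinations acting as pigeonholes.
With 12 × 3 = 36 tiles we could place exactly 3 in each, with no (shape, color) pair reaching 4.
One more forces some (shape, color) pair to hold 4, so 36 + 1 = 37.

37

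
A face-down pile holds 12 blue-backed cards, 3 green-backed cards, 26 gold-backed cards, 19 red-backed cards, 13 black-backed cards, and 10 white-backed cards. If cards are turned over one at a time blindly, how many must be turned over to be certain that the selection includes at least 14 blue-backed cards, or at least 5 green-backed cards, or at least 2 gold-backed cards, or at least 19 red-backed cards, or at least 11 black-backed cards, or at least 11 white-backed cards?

55

The worst case stops just short of every target: all 12 blue-backed, all 3 green-backed, 1 gold-backed, 18 red-backed, 10 black-backed, 10 white-backed — 12 + 3 + 1 + 18 + 10 + 10 = 54 cards.
One more card must push some back color to its target, so 54 + 1 = 55.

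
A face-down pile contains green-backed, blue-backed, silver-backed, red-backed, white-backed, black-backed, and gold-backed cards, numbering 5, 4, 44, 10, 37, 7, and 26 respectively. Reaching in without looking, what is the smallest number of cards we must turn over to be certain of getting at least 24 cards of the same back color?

Treat the 7 back colors as pigeonholes.
In the worst case we take at most 23 of each back color, but all 5 green-backed, all 4 blue-backed, all 10 red-backed, and all 7 black-backed (fewer than 23), giving 5 + 4 + 23 + 10 + 23 + 7 + 23 = 95.
One more card then forces some back color to 24, so 95 + 1 = 96.

96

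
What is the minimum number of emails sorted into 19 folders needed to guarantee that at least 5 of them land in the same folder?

77

There are 19 folders acting as pigeonholes.
With 19 × 4 = 76 emails we could place exactly 4 in each, with no class reaching 5.
One more forces some class to hold 5, so 76 + 1 = 77.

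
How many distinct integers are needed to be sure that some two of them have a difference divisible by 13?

14

Two integers differ by a multiple of 13 exactly when they share a remainder mod 13.
There are 13 residue classes mod 13, so 13 integers can all lie in distinct classes.
One more integer must repeat a residue, giving a difference divisible by 13. So n = 13 + 1 = 14.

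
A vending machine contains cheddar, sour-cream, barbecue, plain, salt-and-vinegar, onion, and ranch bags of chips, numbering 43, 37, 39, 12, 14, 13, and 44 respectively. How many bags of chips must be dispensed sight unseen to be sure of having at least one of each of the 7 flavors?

The hardest flavor to obtain is plain: we could draw every other bag of chips first — 202 − 12 = 190 bags of chips — without a single plain one.
The next draw must be plain, so 190 + 1 = 191.

191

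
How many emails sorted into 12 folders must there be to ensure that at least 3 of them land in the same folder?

There are 12 folders acting as pigeonholes.
With 12 × 2 = 24 emails we could place exactly 2 in each, with no class reaching 3.
One more forces some class to hold 3, so 24 + 1 = 25.

25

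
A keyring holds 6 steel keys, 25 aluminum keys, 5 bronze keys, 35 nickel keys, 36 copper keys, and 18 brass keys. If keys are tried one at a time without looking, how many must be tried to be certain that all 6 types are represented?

The hardest type to obtain is bronze: we could draw every other key first — 125 − 5 = 120 keys — without a single bronze one.
The next draw must be bronze, so 120 + 1 = 121.

121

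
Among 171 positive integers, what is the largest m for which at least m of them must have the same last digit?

18

If each of the 10 possible last digits held at most 17, the total would be at most 10 × 17 = 170 < 171, a contradiction.
So at least one holds ⌈171/10⌉ = 18.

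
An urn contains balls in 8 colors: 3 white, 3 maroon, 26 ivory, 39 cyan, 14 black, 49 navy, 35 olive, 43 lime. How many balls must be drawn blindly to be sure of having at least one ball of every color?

210

The hardest color to obtain is white: we could draw every other ball first — 212 − 3 = 209 balls — without a single white one.
The next draw must be white, so 209 + 1 = 210.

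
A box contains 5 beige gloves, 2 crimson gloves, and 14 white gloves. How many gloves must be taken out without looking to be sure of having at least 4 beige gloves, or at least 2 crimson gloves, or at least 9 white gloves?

The worst case stops just short of every target: 3 beige, 1 crimson, 8 white — 3 + 1 + 8 = 12 gloves.
One more glove must push some color to its target, so 12 + 1 = 13.

13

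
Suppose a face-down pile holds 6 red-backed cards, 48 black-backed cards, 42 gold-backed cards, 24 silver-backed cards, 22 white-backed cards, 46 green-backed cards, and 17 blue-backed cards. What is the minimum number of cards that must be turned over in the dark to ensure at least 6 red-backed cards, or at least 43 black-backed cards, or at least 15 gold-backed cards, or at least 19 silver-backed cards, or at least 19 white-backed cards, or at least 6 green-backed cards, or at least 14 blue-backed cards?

The worst case stops just short of every target: 5 red-backed, 42 black-backed, 14 gold-backed, 18 silver-backed, 18 white-backed, 5 green-backed, 13 blue-backed — 5 + 42 + 14 + 18 + 18 + 5 + 13 = 115 cards.
One more card must push some back color to its target, so 115 + 1 = 116.

116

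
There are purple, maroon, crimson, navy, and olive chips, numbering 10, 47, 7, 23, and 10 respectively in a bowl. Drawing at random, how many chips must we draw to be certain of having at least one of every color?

91

The hardest color to obtain is crimson: we could draw every other chip first — 97 − 7 = 90 chips — without a single crimson one.
The next draw must be crimson, so 90 + 1 = 91.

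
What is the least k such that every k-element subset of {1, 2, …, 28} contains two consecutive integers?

15

Partition {1, …, 28} into 14 pairs: {1,2}, {3,4}, …, {27,28}.
Choosing 14 integers — say the 14 even numbers 2, 4, …, 28 — takes one from each pair and avoids the property.
Choosing 15 forces two into the same pair by pigeonhole, and those are consecutive. So 15.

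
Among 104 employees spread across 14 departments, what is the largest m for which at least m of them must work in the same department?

The 104 employees fall into 14 departments.
If each of the 14 departments held at most 7, the total would be at most 14 × 7 = 98 < 104, a contradiction.
So at least one holds ⌈104/14⌉ = 8.

8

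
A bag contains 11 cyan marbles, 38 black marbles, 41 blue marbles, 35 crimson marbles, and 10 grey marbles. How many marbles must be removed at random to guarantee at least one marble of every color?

126

The hardest color to obtain is grey: we could draw every other marble first — 135 − 10 = 125 marbles — without a single grey one.
The next draw must be grey, so 125 + 1 = 126.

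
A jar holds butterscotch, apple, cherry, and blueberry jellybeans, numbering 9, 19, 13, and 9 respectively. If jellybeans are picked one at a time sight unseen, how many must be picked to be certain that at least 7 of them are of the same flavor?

25

The worst case takes 6 jellybeans of each flavor without reaching 7 of any: 4 × 6 = 24.
The next jellybean must bring some flavor to 7, so 24 + 1 = 25.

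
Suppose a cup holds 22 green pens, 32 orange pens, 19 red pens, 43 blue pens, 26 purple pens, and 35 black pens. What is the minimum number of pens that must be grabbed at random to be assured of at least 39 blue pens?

173

The worst case draws every non-blue pen first: 22 + 32 + 19 + 26 + 35 = 134.
The next 39 draws are then forced to be blue, giving 134 + 39 = 173.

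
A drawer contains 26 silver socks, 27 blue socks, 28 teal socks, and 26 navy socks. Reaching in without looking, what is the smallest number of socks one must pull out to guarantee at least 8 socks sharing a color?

29

The worst case takes 7 socks of each color without reaching 8 of any: 4 × 7 = 28.
The next sock must bring some color to 8, so 28 + 1 = 29.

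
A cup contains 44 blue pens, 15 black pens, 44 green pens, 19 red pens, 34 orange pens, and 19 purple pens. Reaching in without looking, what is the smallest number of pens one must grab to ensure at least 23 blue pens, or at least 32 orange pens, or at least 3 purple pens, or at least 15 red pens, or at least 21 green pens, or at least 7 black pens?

Each of the 6 ink colors has its own threshold; avoid all of them simultaneously.
The worst case stops just short of every target: 22 blue, 6 black, 20 green, 14 red, 31 orange, 2 purple — 22 + 6 + 20 + 14 + 31 + 2 = 95 pens.
One more pen must push some ink color to its target, so 95 + 1 = 96.

96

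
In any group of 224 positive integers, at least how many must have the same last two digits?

The 224 positive integers fall into 100 possible two-digit endings.
If each of the 100 possible two-digit endings held at most 2, the total would be at most 100 × 2 = 200 < 224, a contradiction.
So at least one holds ⌈224/100⌉ = 3.

3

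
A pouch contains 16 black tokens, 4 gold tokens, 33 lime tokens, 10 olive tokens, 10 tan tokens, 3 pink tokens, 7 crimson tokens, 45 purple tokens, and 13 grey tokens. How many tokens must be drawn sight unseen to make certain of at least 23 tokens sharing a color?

108

In the worst case we take at most 22 of each color, but all 16 black, all 4 gold, all 10 olive, all 10 tan, all 3 pink, all 7 crimson, and all 13 grey (fewer than 22), giving 16 + 4 + 22 + 10 + 10 + 3 + 7 + 22 + 13 = 107.
One more token then forces some color to 23, so 107 + 1 = 108.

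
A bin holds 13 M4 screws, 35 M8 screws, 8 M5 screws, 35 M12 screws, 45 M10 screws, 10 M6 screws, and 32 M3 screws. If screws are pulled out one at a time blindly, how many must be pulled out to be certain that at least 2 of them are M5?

The worst case draws every non-M5 screw first: 13 + 35 + 35 + 45 + 10 + 32 = 170.
The next 2 draws are then forced to be M5, giving 170 + 2 = 172.

172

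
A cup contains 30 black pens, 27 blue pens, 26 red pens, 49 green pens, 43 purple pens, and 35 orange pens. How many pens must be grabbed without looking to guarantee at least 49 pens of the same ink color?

In the worst case we take at most 48 of each ink color, but all 30 black, all 27 blue, all 26 red, all 43 purple, and all 35 orange (fewer than 48), giving 30 + 27 + 26 + 48 + 43 + 35 = 209.
One more pen then forces some ink color to 49, so 209 + 1 = 210.

210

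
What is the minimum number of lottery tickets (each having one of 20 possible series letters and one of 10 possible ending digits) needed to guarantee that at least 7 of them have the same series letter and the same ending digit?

1201

There are 20 × 10 = 200 (series letter, ending digit) combinations acting as pigeonholes.
With 200 × 6 = 1200 lottery tickets we could place exactly 6 in each, with no (series letter, ending digit) pair reaching 7.
One more forces some (series letter, ending digit) pair to hold 7, so 1200 + 1 = 1201.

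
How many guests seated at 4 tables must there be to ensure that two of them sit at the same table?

5

There are 4 tables acting as pigeonholes.
With 4 guests we could place one in each, avoiding any repeat.
One more forces some class to hold 2, so 4 + 1 = 5.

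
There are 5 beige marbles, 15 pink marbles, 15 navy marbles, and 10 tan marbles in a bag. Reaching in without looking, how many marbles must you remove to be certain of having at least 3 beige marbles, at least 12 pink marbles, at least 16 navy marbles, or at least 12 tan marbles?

The worst case stops just short of every target: 2 beige, 11 pink, 15 navy, all 10 tan — 2 + 11 + 15 + 10 = 38 marbles.
One more marble must push some color to its target, so 38 + 1 = 39.

39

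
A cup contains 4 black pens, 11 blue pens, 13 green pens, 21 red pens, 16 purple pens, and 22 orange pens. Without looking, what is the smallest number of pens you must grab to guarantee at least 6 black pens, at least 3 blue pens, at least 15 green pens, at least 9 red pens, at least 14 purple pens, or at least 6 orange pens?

46

The worst case stops just short of every target: all 4 black, 2 blue, all 13 green, 8 red, 13 purple, 5 orange — 4 + 2 + 13 + 8 + 13 + 5 = 45 pens.
One more pen must push some ink color to its target, so 45 + 1 = 46.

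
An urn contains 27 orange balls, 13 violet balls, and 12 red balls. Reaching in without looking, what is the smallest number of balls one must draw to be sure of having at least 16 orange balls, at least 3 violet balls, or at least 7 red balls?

24

Each of the 3 colors has its own threshold; avoid all of them simultaneously.
The worst case stops just short of every target: 15 orange, 2 violet, 6 red — 15 + 2 + 6 = 23 balls.
One more ball must push some color to its target, so 23 + 1 = 24.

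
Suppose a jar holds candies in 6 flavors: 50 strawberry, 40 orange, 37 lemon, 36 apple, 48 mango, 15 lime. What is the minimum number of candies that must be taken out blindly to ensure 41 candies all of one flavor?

209

In the worst case we take at most 40 of each flavor, but all 37 lemon, all 36 apple, and all 15 lime (fewer than 40), giving 40 + 40 + 37 + 36 + 40 + 15 = 208.
One more candy then forces some flavor to 41, so 208 + 1 = 209.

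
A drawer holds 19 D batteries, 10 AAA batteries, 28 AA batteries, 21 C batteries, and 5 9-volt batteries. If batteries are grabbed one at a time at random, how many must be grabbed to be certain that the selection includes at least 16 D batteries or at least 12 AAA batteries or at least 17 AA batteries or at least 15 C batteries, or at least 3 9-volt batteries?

The worst case stops just short of every target: 15 D, all 10 AAA, 16 AA, 14 C, 2 9-volt — 15 + 10 + 16 + 14 + 2 = 57 batteries.
One more battery must push some type to its target, so 57 + 1 = 58.

58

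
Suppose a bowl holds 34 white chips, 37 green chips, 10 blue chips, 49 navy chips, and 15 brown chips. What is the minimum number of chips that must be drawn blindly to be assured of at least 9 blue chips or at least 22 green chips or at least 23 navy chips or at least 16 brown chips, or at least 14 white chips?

80

Each of the 5 colors has its own threshold; avoid all of them simultaneously.
The worst case stops just short of every target: 13 white, 21 green, 8 blue, 22 navy, 15 brown — 13 + 21 + 8 + 22 + 15 = 79 chips.
One more chip must push some color to its target, so 79 + 1 = 80.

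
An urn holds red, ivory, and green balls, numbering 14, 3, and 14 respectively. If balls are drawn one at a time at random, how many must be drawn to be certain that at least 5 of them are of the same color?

In the worst case we take at most 4 of each color, but all 3 ivory (fewer than 4), giving 4 + 3 + 4 = 11.
One more ball then forces some color to 5, so 11 + 1 = 12.

12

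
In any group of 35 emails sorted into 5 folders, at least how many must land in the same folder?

7

The 35 emails fall into 5 folders.
If each of the 5 folders held at most 6, the total would be at most 5 × 6 = 30 < 35, a contradiction.
So at least one holds ⌈35/5⌉ = 7.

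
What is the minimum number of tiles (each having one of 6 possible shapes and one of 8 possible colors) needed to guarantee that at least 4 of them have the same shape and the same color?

145

There are 6 × 8 = 48 (shape, color) combinations acting as pigeonholes.
With 48 × 3 = 144 tiles we could place exactly 3 in each, with no (shape, color) pair reaching 4.
One more forces some (shape, color) pair to hold 4, so 144 + 1 = 145.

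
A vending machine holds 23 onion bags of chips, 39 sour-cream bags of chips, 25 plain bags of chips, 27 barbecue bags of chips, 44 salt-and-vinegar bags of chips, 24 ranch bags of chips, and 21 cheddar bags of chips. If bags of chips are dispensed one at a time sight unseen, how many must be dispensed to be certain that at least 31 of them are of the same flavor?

181

In the worst case we take at most 30 of each flavor, but all 23 onion, all 25 plain, all 27 barbecue, all 24 ranch, and all 21 cheddar (fewer than 30), giving 23 + 30 + 25 + 27 + 30 + 24 + 21 = 180.
One more bag of chips then forces some flavor to 31, so 180 + 1 = 181.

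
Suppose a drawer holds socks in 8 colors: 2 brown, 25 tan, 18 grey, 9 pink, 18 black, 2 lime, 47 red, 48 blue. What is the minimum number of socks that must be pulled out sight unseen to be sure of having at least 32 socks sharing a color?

137

Treat the 8 colors as pigeonholes.
In the worst case we take at most 31 of each color, but all 2 brown, all 25 tan, all 18 grey, all 9 pink, all 18 black, and all 2 lime (fewer than 31), giving 2 + 25 + 18 + 9 + 18 + 2 + 31 + 31 = 136.
One more sock then forces some color to 32, so 136 + 1 = 137.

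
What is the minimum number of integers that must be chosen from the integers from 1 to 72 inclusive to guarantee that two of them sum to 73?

37

Partition {1, …, 72} into 36 pairs: {1,72}, {2,71}, …, {36,37}.
Choosing 36 integers — say the integers 1 through 36 — takes one from each pair and avoids the property.
Choosing 37 forces two into the same pair by pigeonhole, and those sum to 73. So 37.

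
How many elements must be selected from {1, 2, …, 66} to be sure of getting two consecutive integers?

Partition {1, …, 66} into 33 pairs: {1,2}, {3,4}, …, {65,66}.
Choosing 33 integers — say the 33 even numbers 2, 4, …, 66 — takes one from each pair and avoids the property.
Choosing 34 forces two into the same pair by pigeonhole, and those are consecutive. So 34.

34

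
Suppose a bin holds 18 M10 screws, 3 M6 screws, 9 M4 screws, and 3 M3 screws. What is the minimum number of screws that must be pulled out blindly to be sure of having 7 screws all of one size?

19

Treat the 4 sizes as pigeonholes.
In the worst case we take at most 6 of each size, but all 3 M6 and all 3 M3 (fewer than 6), giving 6 + 3 + 6 + 3 = 18.
One more screw then forces some size to 7, so 18 + 1 = 19.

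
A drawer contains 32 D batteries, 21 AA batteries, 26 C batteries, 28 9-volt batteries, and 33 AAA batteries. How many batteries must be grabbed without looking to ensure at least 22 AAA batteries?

The worst case draws every non-AAA battery first: 32 + 21 + 26 + 28 = 107.
The next 22 draws are then forced to be AAA, giving 107 + 22 = 129.

129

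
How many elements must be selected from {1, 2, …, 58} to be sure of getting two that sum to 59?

30

Partition {1, …, 58} into 29 pairs: {1,58}, {2,57}, …, {29,30}.
Choosing 29 integers — say the integers 1 through 29 — takes one from each pair and avoids the property.
Choosing 30 forces two into the same pair by pigeonhole, and those sum to 59. So 30.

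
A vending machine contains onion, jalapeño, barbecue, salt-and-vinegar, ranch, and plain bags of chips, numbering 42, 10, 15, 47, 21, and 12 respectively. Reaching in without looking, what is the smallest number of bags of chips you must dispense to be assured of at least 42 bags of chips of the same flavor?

141

Treat the 6 flavors as pigeonholes.
In the worst case we take at most 41 of each flavor, but all 10 jalapeño, all 15 barbecue, all 21 ranch, and all 12 plain (fewer than 41), giving 41 + 10 + 15 + 41 + 21 + 12 = 140.
One more bag of chips then forces some flavor to 42, so 140 + 1 = 141.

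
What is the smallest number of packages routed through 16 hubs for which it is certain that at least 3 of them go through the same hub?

There are 16 hubs acting as pigeonholes.
With 16 × 2 = 32 packages we could place exactly 2 in each, with no class reaching 3.
One more forces some class to hold 3, so 32 + 1 = 33.

33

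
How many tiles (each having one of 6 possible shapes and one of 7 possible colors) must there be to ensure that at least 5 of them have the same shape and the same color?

There are 6 × 7 = 42 (shape, color) combinations acting as pigeonholes.
With 42 × 4 = 168 tiles we could place exactly 4 in each, with no (shape, color) pair reaching 5.
One more forces some (shape, color) pair to hold 5, so 168 + 1 = 169.

169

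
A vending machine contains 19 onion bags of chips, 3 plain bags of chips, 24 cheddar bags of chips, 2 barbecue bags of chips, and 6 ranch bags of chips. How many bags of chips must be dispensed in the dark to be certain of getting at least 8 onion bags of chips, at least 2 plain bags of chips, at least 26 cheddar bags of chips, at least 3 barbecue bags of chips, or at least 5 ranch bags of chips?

39

The worst case stops just short of every target: 7 onion, 1 plain, all 24 cheddar, 2 barbecue, 4 ranch — 7 + 1 + 24 + 2 + 4 = 38 bags of chips.
One more bag of chips must push some flavor to its target, so 38 + 1 = 39.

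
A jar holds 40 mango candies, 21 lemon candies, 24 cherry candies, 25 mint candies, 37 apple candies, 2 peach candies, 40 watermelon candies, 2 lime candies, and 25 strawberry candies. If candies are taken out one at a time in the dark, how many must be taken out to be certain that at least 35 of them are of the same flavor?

202

In the worst case we take at most 34 of each flavor, but all 21 lemon, all 24 cherry, all 25 mint, all 2 peach, all 2 lime, and all 25 strawberry (fewer than 34), giving 34 + 21 + 24 + 25 + 34 + 2 + 34 + 2 + 25 = 201.
One more candy then forces some flavor to 35, so 201 + 1 = 202.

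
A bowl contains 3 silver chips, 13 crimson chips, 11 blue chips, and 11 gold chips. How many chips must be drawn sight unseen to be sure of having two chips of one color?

The worst case takes 1 chip of each color without reaching 2 of any: 4 × 1 = 4.
The next chip must bring some color to 2, so 4 + 1 = 5.

5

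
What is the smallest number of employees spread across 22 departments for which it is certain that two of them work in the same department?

There are 22 departments acting as pigeonholes.
With 22 employees we could place one in each, avoiding any repeat.
One more forces some class to hold 2, so 22 + 1 = 23.

23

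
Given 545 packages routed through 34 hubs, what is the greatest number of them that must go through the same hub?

The 545 packages fall into 34 hubs.
If each of the 34 hubs held at most 16, the total would be at most 34 × 16 = 544 < 545, a contradiction.
So at least one holds ⌈545/34⌉ = 17.

17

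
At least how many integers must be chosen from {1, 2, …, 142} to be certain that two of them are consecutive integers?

Partition {1, …, 142} into 71 pairs: {1,2}, {3,4}, …, {141,142}.
Choosing 71 integers — say the 71 even numbers 2, 4, …, 142 — takes one from each pair and avoids the property.
Choosing 72 forces two into the same pair by pigeonhole, and those are consecutive. So 72.

72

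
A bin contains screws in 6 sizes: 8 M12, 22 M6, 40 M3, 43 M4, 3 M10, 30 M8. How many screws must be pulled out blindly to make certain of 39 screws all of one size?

140

In the worst case we take at most 38 of each size, but all 8 M12, all 22 M6, all 3 M10, and all 30 M8 (fewer than 38), giving 8 + 22 + 38 + 38 + 3 + 30 = 139.
One more screw then forces some size to 39, so 139 + 1 = 140.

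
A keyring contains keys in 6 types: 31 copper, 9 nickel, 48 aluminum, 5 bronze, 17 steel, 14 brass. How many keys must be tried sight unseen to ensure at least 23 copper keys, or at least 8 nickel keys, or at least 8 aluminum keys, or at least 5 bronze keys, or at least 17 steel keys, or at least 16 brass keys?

71

Each of the 6 types has its own threshold; avoid all of them simultaneously.
The worst case stops just short of every target: 22 copper, 7 nickel, 7 aluminum, 4 bronze, 16 steel, all 14 brass — 22 + 7 + 7 + 4 + 16 + 14 = 70 keys.
One more key must push some type to its target, so 70 + 1 = 71.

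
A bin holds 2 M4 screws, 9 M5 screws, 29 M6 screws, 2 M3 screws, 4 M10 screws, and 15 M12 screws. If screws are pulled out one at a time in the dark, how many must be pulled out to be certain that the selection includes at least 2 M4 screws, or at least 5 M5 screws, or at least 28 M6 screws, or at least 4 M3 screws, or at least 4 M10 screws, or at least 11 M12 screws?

48

Each of the 6 sizes has its own threshold; avoid all of them simultaneously.
The worst case stops just short of every target: 1 M4, 4 M5, 27 M6, all 2 M3, 3 M10, 10 M12 — 1 + 4 + 27 + 2 + 3 + 10 = 47 screws.
One more screw must push some size to its target, so 47 + 1 = 48.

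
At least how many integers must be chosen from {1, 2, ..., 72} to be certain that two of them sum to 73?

Partition {1, …, 72} into 36 pairs: {1,72}, {2,71}, …, {36,37}.
Choosing 36 integers — say the integers 1 through 36 — takes one from each pair and avoids the property.
Choosing 37 forces two into the same pair by pigeonhole, and those sum to 73. So 37.

37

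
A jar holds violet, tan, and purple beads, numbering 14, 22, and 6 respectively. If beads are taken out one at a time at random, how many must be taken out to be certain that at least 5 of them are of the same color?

Treat the 3 colors as pigeonholes.
The worst case takes 4 beads of each color without reaching 5 of any: 3 × 4 = 12.
The next bead must bring some color to 5, so 12 + 1 = 13.

13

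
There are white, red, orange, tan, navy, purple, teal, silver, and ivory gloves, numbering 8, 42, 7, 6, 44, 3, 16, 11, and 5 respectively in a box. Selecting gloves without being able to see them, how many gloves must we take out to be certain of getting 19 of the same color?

93

In the worst case we take at most 18 of each color, but all 8 white, all 7 orange, all 6 tan, all 3 purple, all 16 teal, all 11 silver, and all 5 ivory (fewer than 18), giving 8 + 18 + 7 + 6 + 18 + 3 + 16 + 11 + 5 = 92.
One more glove then forces some color to 19, so 92 + 1 = 93.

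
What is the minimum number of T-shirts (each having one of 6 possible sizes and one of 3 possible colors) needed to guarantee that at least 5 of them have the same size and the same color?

There are 6 × 3 = 18 (size, color) combinations acting as pigeonholes.
With 18 × 4 = 72 T-shirts we could place exactly 4 in each, with no (size, color) pair reaching 5.
One more forces some (size, color) pair to hold 5, so 72 + 1 = 73.

73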